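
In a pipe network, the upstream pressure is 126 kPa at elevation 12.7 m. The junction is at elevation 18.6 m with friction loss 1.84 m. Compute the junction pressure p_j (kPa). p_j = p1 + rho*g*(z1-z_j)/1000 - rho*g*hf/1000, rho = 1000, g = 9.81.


Junction pressure: p_j = p1 + rho*g*(z1 - z_j)/1000 - rho*g*hf/1000.
Elevation term = 1000*9.81*(12.7 - 18.6)/1000 = -57.879 kPa.
Friction term = 1000*9.81*1.84/1000 = 18.05 kPa.
p_j = 126 + -57.879 - 18.05 = 50.07 kPa.

50.07


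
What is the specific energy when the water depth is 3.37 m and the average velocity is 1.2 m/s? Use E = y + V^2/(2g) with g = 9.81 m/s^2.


Specific energy E = y + V^2/(2g).
Velocity head = V^2/(2g) = 1.2^2 / (2*9.81) = 1.44 / 19.62 = 0.0734 m.
E = 3.37 + 0.0734 = 3.4434 m.

3.4434


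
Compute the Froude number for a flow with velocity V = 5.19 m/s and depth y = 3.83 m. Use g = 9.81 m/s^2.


The Froude number is defined as Fr = V / sqrt(g*y).
g*y = 9.81 * 3.83 = 37.5723.
sqrt(g*y) = sqrt(37.5723) = 6.1296.
Fr = 5.19 / 6.1296 = 0.8467.

0.8467


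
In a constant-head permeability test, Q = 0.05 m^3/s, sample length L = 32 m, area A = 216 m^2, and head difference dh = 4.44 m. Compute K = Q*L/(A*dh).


From K = Q*L / (A*dh):
Numerator: Q*L = 0.05 * 32 = 1.6.
Denominator: A*dh = 216 * 4.44 = 959.04.
K = 1.6 / 959.04 = 0.001668 m/s.

0.001668


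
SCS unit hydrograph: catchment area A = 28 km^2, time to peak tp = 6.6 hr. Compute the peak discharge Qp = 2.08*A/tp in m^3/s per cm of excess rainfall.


SCS formula: Qp = 2.08 * A / tp.
Qp = 2.08 * 28 / 6.6
   = 58.24 / 6.6
   = 8.82 m^3/s per cm.

8.82


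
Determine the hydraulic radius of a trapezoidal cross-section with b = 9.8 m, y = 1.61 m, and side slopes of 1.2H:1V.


For a trapezoidal section with side slope z:
A = (b + z*y)*y = (9.8 + 1.2*1.61)*1.61 = 18.889 m^2.
P = b + 2*y*sqrt(1 + z^2) = 9.8 + 2*1.61*sqrt(1 + 1.2^2) = 14.83 m.
R = A/P = 18.889 / 14.83 = 1.2737 m.

1.2737


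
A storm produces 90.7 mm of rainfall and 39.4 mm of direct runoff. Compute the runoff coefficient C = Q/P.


The runoff coefficient C = runoff depth / rainfall depth.
C = 39.4 / 90.7
  = 0.4344.

0.4344


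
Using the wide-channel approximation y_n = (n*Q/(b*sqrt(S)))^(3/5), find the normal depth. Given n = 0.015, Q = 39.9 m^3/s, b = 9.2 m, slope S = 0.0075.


We use the wide-channel approximation y_n = (n*Q/(b*sqrt(S)))^(3/5).
sqrt(S) = sqrt(0.0075) = 0.086603.
Numerator: n*Q = 0.015 * 39.9 = 0.5985.
Denominator: b*sqrt(S) = 9.2 * 0.086603 = 0.796748.
arg = 0.7512.
y_n = 0.7512^(3/5) = 0.8423 m.

0.8423


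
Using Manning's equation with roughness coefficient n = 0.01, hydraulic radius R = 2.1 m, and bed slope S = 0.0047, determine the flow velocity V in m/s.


Manning's equation gives V = (1/n) * R^(2/3) * S^(1/2).
First, compute R^(2/3) = 2.1^(2/3) = 1.6399.
Next, S^(1/2) = 0.0047^(1/2) = 0.068557.
Then 1/n = 1/0.01 = 100.0.
V = 100.0 * 1.6399 * 0.068557 = 11.2425 m/s.

11.2425


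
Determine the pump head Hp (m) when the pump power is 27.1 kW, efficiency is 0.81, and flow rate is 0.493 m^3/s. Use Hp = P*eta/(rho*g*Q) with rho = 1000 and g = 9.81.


Pump head formula: Hp = P * eta / (rho * g * Q).
Numerator: P * eta = 27.1 * 1000 * 0.81 = 21951.0 W.
Denominator: rho * g * Q = 1000 * 9.81 * 0.493 = 4836.33.
Hp = 21951.0 / 4836.33 = 4.54 m.

4.54


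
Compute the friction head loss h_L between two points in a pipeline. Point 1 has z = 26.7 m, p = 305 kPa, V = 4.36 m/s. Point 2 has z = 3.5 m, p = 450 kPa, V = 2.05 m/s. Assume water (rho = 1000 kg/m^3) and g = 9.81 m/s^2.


Total head at each section: H = z + p/(rho*g) + V^2/(2g).
H1 = 26.7 + 305*1000/(1000*9.81) + 4.36^2/(2*9.81)
   = 26.7 + 31.091 + 0.9689
   = 58.76 m.
H2 = 3.5 + 450*1000/(1000*9.81) + 2.05^2/(2*9.81)
   = 3.5 + 45.872 + 0.2142
   = 49.586 m.
h_L = H1 - H2 = 58.76 - 49.586 = 9.174 m.

9.174


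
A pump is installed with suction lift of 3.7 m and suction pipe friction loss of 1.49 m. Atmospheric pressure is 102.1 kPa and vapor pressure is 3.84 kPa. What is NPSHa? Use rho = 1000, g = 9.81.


NPSHa = p_atm/(rho*g) - z_s - hf_s - p_vap/(rho*g).
p_atm/(rho*g) = 102.1*1000 / (1000*9.81) = 10.408 m.
p_vap/(rho*g) = 3.84*1000 / (1000*9.81) = 0.391 m.
NPSHa = 10.408 - 3.7 - 1.49 - 0.391
      = 4.83 m.

4.83


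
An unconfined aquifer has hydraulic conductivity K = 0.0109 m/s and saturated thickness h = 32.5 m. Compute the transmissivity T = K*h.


Transmissivity is defined as T = K * h.
T = 0.0109 * 32.5
  = 0.3543 m^2/s.

0.3543


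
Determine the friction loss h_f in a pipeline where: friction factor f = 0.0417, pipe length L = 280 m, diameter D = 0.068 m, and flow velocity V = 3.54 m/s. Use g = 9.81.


Darcy-Weisbach equation: h_f = f * (L/D) * V^2/(2g).
f * L/D = 0.0417 * 280/0.068 = 171.7059.
V^2/(2g) = 3.54^2 / (2*9.81) = 12.5316 / 19.62 = 0.6387 m.
h_f = 171.7059 * 0.6387 = 109.671 m.

109.671


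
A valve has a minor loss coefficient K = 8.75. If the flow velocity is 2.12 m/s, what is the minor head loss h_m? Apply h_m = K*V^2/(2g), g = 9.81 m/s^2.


Minor loss formula: h_m = K * V^2/(2g).
V^2 = 2.12^2 = 4.4944.
V^2/(2g) = 4.4944 / 19.62 = 0.2291 m.
h_m = 8.75 * 0.2291 = 2.0044 m.

2.0044


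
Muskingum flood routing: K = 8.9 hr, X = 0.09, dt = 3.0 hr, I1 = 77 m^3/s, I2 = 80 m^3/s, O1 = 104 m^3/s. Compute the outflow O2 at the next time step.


Muskingum coefficients:
denom = 2*K*(1-X) + dt = 2*8.9*(1-0.09) + 3.0 = 19.198.
C0 = (dt - 2*K*X)/denom = (3.0 - 2*8.9*0.09)/19.198 = 0.0728.
C1 = (dt + 2*K*X)/denom = (3.0 + 2*8.9*0.09)/19.198 = 0.2397.
C2 = (2*K*(1-X) - dt)/denom = 0.6875.
O2 = C0*I2 + C1*I1 + C2*O1
   = 0.0728*80 + 0.2397*77 + 0.6875*104
   = 95.78 m^3/s.

95.78


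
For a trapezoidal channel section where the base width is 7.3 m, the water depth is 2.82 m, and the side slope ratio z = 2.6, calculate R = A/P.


For a trapezoidal section with side slope z:
A = (b + z*y)*y = (7.3 + 2.6*2.82)*2.82 = 41.262 m^2.
P = b + 2*y*sqrt(1 + z^2) = 7.3 + 2*2.82*sqrt(1 + 2.6^2) = 23.011 m.
R = A/P = 41.262 / 23.011 = 1.7931 m.

1.7931


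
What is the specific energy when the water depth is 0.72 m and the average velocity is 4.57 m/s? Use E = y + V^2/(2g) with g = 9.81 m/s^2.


Specific energy E = y + V^2/(2g).
Velocity head = V^2/(2g) = 4.57^2 / (2*9.81) = 20.8849 / 19.62 = 1.0645 m.
E = 0.72 + 1.0645 = 1.7845 m.

1.7845


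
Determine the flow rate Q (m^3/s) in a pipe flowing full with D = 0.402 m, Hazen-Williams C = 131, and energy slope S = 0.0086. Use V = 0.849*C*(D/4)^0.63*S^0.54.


For a full circular pipe, R = D/4 = 0.402/4 = 0.1005 m.
V = 0.849 * 131 * 0.1005^0.63 * 0.0086^0.54
  = 0.849 * 131 * 0.235161 * 0.076671
  = 2.0053 m/s.
Pipe area A = pi*D^2/4 = pi*0.402^2/4 = 0.1269 m^2.
Q = A * V = 0.1269 * 2.0053 = 0.2545 m^3/s.

0.2545


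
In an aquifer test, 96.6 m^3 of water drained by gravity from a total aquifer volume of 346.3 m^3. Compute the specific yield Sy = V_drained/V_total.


Specific yield Sy = Volume drained / Total volume.
Sy = 96.6 / 346.3
   = 0.2789.

0.2789


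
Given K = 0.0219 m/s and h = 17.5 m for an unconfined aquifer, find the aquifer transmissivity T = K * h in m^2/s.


Transmissivity is defined as T = K * h.
T = 0.0219 * 17.5
  = 0.3832 m^2/s.

0.3832


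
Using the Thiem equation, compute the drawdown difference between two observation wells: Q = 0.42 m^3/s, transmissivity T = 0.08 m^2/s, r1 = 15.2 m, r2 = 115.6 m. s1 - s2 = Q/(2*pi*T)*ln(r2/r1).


Thiem equation: s1 - s2 = Q/(2*pi*T) * ln(r2/r1).
ln(r2/r1) = ln(115.6/15.2) = 2.0288.
Q/(2*pi*T) = 0.42 / (2*pi*0.08) = 0.42 / 0.5027 = 0.8356.
s1 - s2 = 0.8356 * 2.0288 = 1.6952 m.

1.6952


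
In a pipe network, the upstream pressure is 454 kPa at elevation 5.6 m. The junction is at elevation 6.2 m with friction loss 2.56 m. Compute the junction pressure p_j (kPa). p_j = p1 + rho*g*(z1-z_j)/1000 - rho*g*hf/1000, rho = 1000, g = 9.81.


Junction pressure: p_j = p1 + rho*g*(z1 - z_j)/1000 - rho*g*hf/1000.
Elevation term = 1000*9.81*(5.6 - 6.2)/1000 = -5.886 kPa.
Friction term = 1000*9.81*2.56/1000 = 25.114 kPa.
p_j = 454 + -5.886 - 25.114 = 423.0 kPa.

423.0


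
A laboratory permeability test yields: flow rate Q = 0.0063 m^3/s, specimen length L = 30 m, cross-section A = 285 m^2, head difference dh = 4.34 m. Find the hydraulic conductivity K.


From K = Q*L / (A*dh):
Numerator: Q*L = 0.0063 * 30 = 0.189.
Denominator: A*dh = 285 * 4.34 = 1236.9.
K = 0.189 / 1236.9 = 0.000153 m/s.

0.000153


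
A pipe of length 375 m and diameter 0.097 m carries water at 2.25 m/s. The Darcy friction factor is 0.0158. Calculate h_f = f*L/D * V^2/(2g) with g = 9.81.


Darcy-Weisbach equation: h_f = f * (L/D) * V^2/(2g).
f * L/D = 0.0158 * 375/0.097 = 61.0825.
V^2/(2g) = 2.25^2 / (2*9.81) = 5.0625 / 19.62 = 0.258 m.
h_f = 61.0825 * 0.258 = 15.761 m.

15.761


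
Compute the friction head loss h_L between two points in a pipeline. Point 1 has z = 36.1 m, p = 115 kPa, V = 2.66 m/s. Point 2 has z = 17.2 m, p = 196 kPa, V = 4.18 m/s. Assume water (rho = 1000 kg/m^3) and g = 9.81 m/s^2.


Total head at each section: H = z + p/(rho*g) + V^2/(2g).
H1 = 36.1 + 115*1000/(1000*9.81) + 2.66^2/(2*9.81)
   = 36.1 + 11.723 + 0.3606
   = 48.183 m.
H2 = 17.2 + 196*1000/(1000*9.81) + 4.18^2/(2*9.81)
   = 17.2 + 19.98 + 0.8905
   = 38.07 m.
h_L = H1 - H2 = 48.183 - 38.07 = 10.113 m.

10.113


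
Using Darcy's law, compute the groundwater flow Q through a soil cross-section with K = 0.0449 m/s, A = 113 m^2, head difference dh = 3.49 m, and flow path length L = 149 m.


Darcy's law: Q = K * A * i, where i = dh/L.
Hydraulic gradient i = 3.49 / 149 = 0.023423.
Q = 0.0449 * 113 * 0.023423
  = 0.1188 m^3/s.

0.1188


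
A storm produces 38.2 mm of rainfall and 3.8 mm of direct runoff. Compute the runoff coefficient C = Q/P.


The runoff coefficient C = runoff depth / rainfall depth.
C = 3.8 / 38.2
  = 0.0995.

0.0995


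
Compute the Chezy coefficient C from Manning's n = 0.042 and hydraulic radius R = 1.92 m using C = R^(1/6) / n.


The Chezy coefficient relates to Manning's n through C = R^(1/6) / n.
R^(1/6) = 1.92^(1/6) = 1.114851.
C = 1.114851 / 0.042 = 26.54 m^(1/2)/s.

26.54


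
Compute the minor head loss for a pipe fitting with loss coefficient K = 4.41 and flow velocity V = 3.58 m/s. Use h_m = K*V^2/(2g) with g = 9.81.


Minor loss formula: h_m = K * V^2/(2g).
V^2 = 3.58^2 = 12.8164.
V^2/(2g) = 12.8164 / 19.62 = 0.6532 m.
h_m = 4.41 * 0.6532 = 2.8808 m.

2.8808


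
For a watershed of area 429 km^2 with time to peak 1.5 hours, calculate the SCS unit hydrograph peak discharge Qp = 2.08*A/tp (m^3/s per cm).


SCS formula: Qp = 2.08 * A / tp.
Qp = 2.08 * 429 / 1.5
   = 892.32 / 1.5
   = 594.88 m^3/s per cm.

594.88


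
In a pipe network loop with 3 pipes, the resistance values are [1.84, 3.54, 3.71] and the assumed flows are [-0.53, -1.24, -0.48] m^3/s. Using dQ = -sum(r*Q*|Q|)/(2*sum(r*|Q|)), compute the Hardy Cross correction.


Numerator terms (r*Q*|Q|): 1.84*-0.53*|-0.53| = -0.5169; 3.54*-1.24*|-1.24| = -5.4431; 3.71*-0.48*|-0.48| = -0.8548.
Sum of numerator = -6.8147.
Denominator terms (r*|Q|): 1.84*|-0.53| = 0.9752; 3.54*|-1.24| = 4.3896; 3.71*|-0.48| = 1.7808.
2 * sum of denominator = 2 * 7.1456 = 14.2912.
dQ = --6.8147 / 14.2912 = 0.4768 m^3/s.

0.4768


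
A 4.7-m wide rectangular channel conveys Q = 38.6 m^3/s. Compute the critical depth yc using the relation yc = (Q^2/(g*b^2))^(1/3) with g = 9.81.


Using yc = (Q^2 / (g * b^2))^(1/3):
Q^2 = 38.6^2 = 1489.96.
g * b^2 = 9.81 * 4.7^2 = 9.81 * 22.09 = 216.7.
Q^2 / (g*b^2) = 1489.96 / 216.7 = 6.8757.
yc = 6.8757^(1/3) = 1.9015 m.

1.9015


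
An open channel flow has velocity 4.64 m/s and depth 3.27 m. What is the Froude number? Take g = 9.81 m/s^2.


The Froude number is defined as Fr = V / sqrt(g*y).
g*y = 9.81 * 3.27 = 32.0787.
sqrt(g*y) = sqrt(32.0787) = 5.6638.
Fr = 4.64 / 5.6638 = 0.8192.

0.8192


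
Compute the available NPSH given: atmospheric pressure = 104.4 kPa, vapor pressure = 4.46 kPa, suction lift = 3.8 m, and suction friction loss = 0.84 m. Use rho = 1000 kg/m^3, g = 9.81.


NPSHa = p_atm/(rho*g) - z_s - hf_s - p_vap/(rho*g).
p_atm/(rho*g) = 104.4*1000 / (1000*9.81) = 10.642 m.
p_vap/(rho*g) = 4.46*1000 / (1000*9.81) = 0.455 m.
NPSHa = 10.642 - 3.8 - 0.84 - 0.455
      = 5.55 m.

5.55


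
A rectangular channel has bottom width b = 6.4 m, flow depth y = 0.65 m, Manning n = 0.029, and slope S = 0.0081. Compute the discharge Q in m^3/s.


For a rectangular channel, the cross-sectional area A = b * y = 6.4 * 0.65 = 4.16 m^2.
The wetted perimeter P = b + 2y = 6.4 + 2*0.65 = 7.7 m.
Hydraulic radius R = A/P = 4.16/7.7 = 0.5403 m.
Velocity V = (1/n)*R^(2/3)*S^(1/2) = (1/0.029)*0.5403^(2/3)*0.0081^(1/2) = 2.0586 m/s.
Discharge Q = A * V = 4.16 * 2.0586 = 8.564 m^3/s.

8.564


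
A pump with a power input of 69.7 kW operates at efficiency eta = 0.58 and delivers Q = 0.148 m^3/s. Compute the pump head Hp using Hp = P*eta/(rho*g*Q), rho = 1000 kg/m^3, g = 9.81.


Pump head formula: Hp = P * eta / (rho * g * Q).
Numerator: P * eta = 69.7 * 1000 * 0.58 = 40426.0 W.
Denominator: rho * g * Q = 1000 * 9.81 * 0.148 = 1451.88.
Hp = 40426.0 / 1451.88 = 27.84 m.

27.84


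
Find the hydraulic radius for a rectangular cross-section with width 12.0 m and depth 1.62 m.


For a rectangular section:
Flow area A = b * y = 12.0 * 1.62 = 19.44 m^2.
Wetted perimeter P = b + 2y = 12.0 + 2*1.62 = 15.24 m.
Hydraulic radius R = A/P = 19.44 / 15.24 = 1.2756 m.

1.2756


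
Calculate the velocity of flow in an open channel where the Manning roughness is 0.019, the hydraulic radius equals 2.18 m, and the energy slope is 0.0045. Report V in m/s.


Manning's equation gives V = (1/n) * R^(2/3) * S^(1/2).
First, compute R^(2/3) = 2.18^(2/3) = 1.6813.
Next, S^(1/2) = 0.0045^(1/2) = 0.067082.
Then 1/n = 1/0.019 = 52.63.
V = 52.63 * 1.6813 * 0.067082 = 5.936 m/s.

5.936


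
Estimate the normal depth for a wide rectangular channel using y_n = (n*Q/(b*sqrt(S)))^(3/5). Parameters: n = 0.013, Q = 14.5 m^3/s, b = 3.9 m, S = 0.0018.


We use the wide-channel approximation y_n = (n*Q/(b*sqrt(S)))^(3/5).
sqrt(S) = sqrt(0.0018) = 0.042426.
Numerator: n*Q = 0.013 * 14.5 = 0.1885.
Denominator: b*sqrt(S) = 3.9 * 0.042426 = 0.165461.
arg = 1.1392.
y_n = 1.1392^(3/5) = 1.0814 m.

1.0814


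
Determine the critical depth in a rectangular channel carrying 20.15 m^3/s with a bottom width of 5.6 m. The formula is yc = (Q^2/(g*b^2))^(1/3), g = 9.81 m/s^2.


Using yc = (Q^2 / (g * b^2))^(1/3):
Q^2 = 20.15^2 = 406.02.
g * b^2 = 9.81 * 5.6^2 = 9.81 * 31.36 = 307.64.
Q^2 / (g*b^2) = 406.02 / 307.64 = 1.3198.
yc = 1.3198^(1/3) = 1.0969 m.

1.0969


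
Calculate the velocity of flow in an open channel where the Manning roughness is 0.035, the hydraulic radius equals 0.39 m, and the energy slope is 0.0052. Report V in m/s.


Manning's equation gives V = (1/n) * R^(2/3) * S^(1/2).
First, compute R^(2/3) = 0.39^(2/3) = 0.5338.
Next, S^(1/2) = 0.0052^(1/2) = 0.072111.
Then 1/n = 1/0.035 = 28.57.
V = 28.57 * 0.5338 * 0.072111 = 1.0998 m/s.

1.0998


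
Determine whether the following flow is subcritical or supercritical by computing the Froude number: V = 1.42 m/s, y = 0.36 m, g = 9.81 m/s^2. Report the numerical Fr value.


The Froude number is defined as Fr = V / sqrt(g*y).
g*y = 9.81 * 0.36 = 3.5316.
sqrt(g*y) = sqrt(3.5316) = 1.8793.
Fr = 1.42 / 1.8793 = 0.7556.
Since Fr < 1, the flow is subcritical.

0.7556


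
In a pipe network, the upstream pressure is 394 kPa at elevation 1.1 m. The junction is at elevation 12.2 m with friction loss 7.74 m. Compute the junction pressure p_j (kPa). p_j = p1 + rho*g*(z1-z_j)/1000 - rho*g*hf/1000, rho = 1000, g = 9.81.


Junction pressure: p_j = p1 + rho*g*(z1 - z_j)/1000 - rho*g*hf/1000.
Elevation term = 1000*9.81*(1.1 - 12.2)/1000 = -108.891 kPa.
Friction term = 1000*9.81*7.74/1000 = 75.929 kPa.
p_j = 394 + -108.891 - 75.929 = 209.18 kPa.

209.18


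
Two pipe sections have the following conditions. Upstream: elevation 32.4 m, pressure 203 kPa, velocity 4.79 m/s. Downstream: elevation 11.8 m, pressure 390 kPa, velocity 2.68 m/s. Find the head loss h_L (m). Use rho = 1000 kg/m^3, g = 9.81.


Total head at each section: H = z + p/(rho*g) + V^2/(2g).
H1 = 32.4 + 203*1000/(1000*9.81) + 4.79^2/(2*9.81)
   = 32.4 + 20.693 + 1.1694
   = 54.263 m.
H2 = 11.8 + 390*1000/(1000*9.81) + 2.68^2/(2*9.81)
   = 11.8 + 39.755 + 0.3661
   = 51.921 m.
h_L = H1 - H2 = 54.263 - 51.921 = 2.341 m.

2.341


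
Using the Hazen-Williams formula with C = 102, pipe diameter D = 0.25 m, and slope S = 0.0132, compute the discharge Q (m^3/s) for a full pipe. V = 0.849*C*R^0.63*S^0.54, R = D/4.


For a full circular pipe, R = D/4 = 0.25/4 = 0.0625 m.
V = 0.849 * 102 * 0.0625^0.63 * 0.0132^0.54
  = 0.849 * 102 * 0.174343 * 0.09663
  = 1.4589 m/s.
Pipe area A = pi*D^2/4 = pi*0.25^2/4 = 0.0491 m^2.
Q = A * V = 0.0491 * 1.4589 = 0.0716 m^3/s.

0.0716


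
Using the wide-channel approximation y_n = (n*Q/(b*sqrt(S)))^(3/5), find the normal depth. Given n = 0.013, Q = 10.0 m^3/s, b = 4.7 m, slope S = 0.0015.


We use the wide-channel approximation y_n = (n*Q/(b*sqrt(S)))^(3/5).
sqrt(S) = sqrt(0.0015) = 0.03873.
Numerator: n*Q = 0.013 * 10.0 = 0.13.
Denominator: b*sqrt(S) = 4.7 * 0.03873 = 0.182031.
arg = 0.7142.
y_n = 0.7142^(3/5) = 0.8171 m.

0.8171


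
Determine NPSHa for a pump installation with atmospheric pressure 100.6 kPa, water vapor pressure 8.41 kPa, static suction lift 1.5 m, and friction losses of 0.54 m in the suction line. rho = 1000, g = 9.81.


NPSHa = p_atm/(rho*g) - z_s - hf_s - p_vap/(rho*g).
p_atm/(rho*g) = 100.6*1000 / (1000*9.81) = 10.255 m.
p_vap/(rho*g) = 8.41*1000 / (1000*9.81) = 0.857 m.
NPSHa = 10.255 - 1.5 - 0.54 - 0.857
      = 7.36 m.

7.36


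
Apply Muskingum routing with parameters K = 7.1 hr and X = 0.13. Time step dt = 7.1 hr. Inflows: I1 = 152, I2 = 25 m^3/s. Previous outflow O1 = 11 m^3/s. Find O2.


Muskingum coefficients:
denom = 2*K*(1-X) + dt = 2*7.1*(1-0.13) + 7.1 = 19.454.
C0 = (dt - 2*K*X)/denom = (7.1 - 2*7.1*0.13)/19.454 = 0.2701.
C1 = (dt + 2*K*X)/denom = (7.1 + 2*7.1*0.13)/19.454 = 0.4599.
C2 = (2*K*(1-X) - dt)/denom = 0.2701.
O2 = C0*I2 + C1*I1 + C2*O1
   = 0.2701*25 + 0.4599*152 + 0.2701*11
   = 79.62 m^3/s.

79.62


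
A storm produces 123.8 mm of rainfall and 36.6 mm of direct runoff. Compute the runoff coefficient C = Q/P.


The runoff coefficient C = runoff depth / rainfall depth.
C = 36.6 / 123.8
  = 0.2956.

0.2956


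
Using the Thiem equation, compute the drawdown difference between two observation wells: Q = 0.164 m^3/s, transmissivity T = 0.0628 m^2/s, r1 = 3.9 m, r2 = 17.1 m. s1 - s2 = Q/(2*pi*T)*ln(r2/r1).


Thiem equation: s1 - s2 = Q/(2*pi*T) * ln(r2/r1).
ln(r2/r1) = ln(17.1/3.9) = 1.4781.
Q/(2*pi*T) = 0.164 / (2*pi*0.0628) = 0.164 / 0.3946 = 0.4156.
s1 - s2 = 0.4156 * 1.4781 = 0.6143 m.

0.6143


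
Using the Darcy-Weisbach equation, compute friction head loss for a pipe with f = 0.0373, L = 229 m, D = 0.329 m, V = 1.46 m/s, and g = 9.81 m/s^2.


Darcy-Weisbach equation: h_f = f * (L/D) * V^2/(2g).
f * L/D = 0.0373 * 229/0.329 = 25.9626.
V^2/(2g) = 1.46^2 / (2*9.81) = 2.1316 / 19.62 = 0.1086 m.
h_f = 25.9626 * 0.1086 = 2.821 m.

2.821


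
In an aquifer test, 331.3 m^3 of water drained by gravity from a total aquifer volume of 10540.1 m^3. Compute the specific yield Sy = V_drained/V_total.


Specific yield Sy = Volume drained / Total volume.
Sy = 331.3 / 10540.1
   = 0.0314.

0.0314


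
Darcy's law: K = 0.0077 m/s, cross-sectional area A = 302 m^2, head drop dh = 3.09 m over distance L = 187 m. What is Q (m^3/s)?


Darcy's law: Q = K * A * i, where i = dh/L.
Hydraulic gradient i = 3.09 / 187 = 0.016524.
Q = 0.0077 * 302 * 0.016524
  = 0.0384 m^3/s.

0.0384


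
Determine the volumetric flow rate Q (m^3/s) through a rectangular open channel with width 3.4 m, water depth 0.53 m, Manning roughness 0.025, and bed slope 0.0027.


For a rectangular channel, the cross-sectional area A = b * y = 3.4 * 0.53 = 1.8 m^2.
The wetted perimeter P = b + 2y = 3.4 + 2*0.53 = 4.46 m.
Hydraulic radius R = A/P = 1.8/4.46 = 0.404 m.
Velocity V = (1/n)*R^(2/3)*S^(1/2) = (1/0.025)*0.404^(2/3)*0.0027^(1/2) = 1.1359 m/s.
Discharge Q = A * V = 1.8 * 1.1359 = 2.047 m^3/s.

2.047


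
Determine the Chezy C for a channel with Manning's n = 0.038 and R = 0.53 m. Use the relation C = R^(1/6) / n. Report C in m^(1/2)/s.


The Chezy coefficient relates to Manning's n through C = R^(1/6) / n.
R^(1/6) = 0.53^(1/6) = 0.899593.
C = 0.899593 / 0.038 = 23.67 m^(1/2)/s.

23.67


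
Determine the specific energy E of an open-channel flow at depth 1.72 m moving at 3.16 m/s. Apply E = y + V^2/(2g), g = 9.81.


Specific energy E = y + V^2/(2g).
Velocity head = V^2/(2g) = 3.16^2 / (2*9.81) = 9.9856 / 19.62 = 0.509 m.
E = 1.72 + 0.509 = 2.229 m.

2.229


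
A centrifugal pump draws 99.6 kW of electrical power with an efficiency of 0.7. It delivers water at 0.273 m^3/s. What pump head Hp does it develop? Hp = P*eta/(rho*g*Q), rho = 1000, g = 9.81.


Pump head formula: Hp = P * eta / (rho * g * Q).
Numerator: P * eta = 99.6 * 1000 * 0.7 = 69720.0 W.
Denominator: rho * g * Q = 1000 * 9.81 * 0.273 = 2678.13.
Hp = 69720.0 / 2678.13 = 26.03 m.

26.03


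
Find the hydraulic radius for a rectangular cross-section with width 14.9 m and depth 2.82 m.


For a rectangular section:
Flow area A = b * y = 14.9 * 2.82 = 42.02 m^2.
Wetted perimeter P = b + 2y = 14.9 + 2*2.82 = 20.54 m.
Hydraulic radius R = A/P = 42.02 / 20.54 = 2.0457 m.

2.0457


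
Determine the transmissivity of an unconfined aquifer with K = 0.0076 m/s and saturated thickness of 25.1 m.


Transmissivity is defined as T = K * h.
T = 0.0076 * 25.1
  = 0.1908 m^2/s.

0.1908


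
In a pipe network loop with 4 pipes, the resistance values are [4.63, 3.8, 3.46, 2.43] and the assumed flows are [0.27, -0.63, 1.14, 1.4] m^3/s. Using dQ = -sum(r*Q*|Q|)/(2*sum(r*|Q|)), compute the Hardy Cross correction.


Numerator terms (r*Q*|Q|): 4.63*0.27*|0.27| = 0.3375; 3.8*-0.63*|-0.63| = -1.5082; 3.46*1.14*|1.14| = 4.4966; 2.43*1.4*|1.4| = 4.7628.
Sum of numerator = 8.0887.
Denominator terms (r*|Q|): 4.63*|0.27| = 1.2501; 3.8*|-0.63| = 2.394; 3.46*|1.14| = 3.9444; 2.43*|1.4| = 3.402.
2 * sum of denominator = 2 * 10.9905 = 21.981.
dQ = -8.0887 / 21.981 = -0.368 m^3/s.

-0.368


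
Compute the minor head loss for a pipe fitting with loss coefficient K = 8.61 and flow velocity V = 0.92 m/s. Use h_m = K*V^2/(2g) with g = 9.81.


Minor loss formula: h_m = K * V^2/(2g).
V^2 = 0.92^2 = 0.8464.
V^2/(2g) = 0.8464 / 19.62 = 0.0431 m.
h_m = 8.61 * 0.0431 = 0.3714 m.

0.3714


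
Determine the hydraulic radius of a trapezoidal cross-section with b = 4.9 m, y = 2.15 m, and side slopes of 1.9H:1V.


For a trapezoidal section with side slope z:
A = (b + z*y)*y = (4.9 + 1.9*2.15)*2.15 = 19.318 m^2.
P = b + 2*y*sqrt(1 + z^2) = 4.9 + 2*2.15*sqrt(1 + 1.9^2) = 14.132 m.
R = A/P = 19.318 / 14.132 = 1.3669 m.

1.3669


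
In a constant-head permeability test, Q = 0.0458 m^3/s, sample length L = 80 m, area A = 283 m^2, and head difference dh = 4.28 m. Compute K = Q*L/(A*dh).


From K = Q*L / (A*dh):
Numerator: Q*L = 0.0458 * 80 = 3.664.
Denominator: A*dh = 283 * 4.28 = 1211.24.
K = 3.664 / 1211.24 = 0.003025 m/s.

0.003025


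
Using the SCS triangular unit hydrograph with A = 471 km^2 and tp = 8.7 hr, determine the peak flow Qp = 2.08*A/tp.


SCS formula: Qp = 2.08 * A / tp.
Qp = 2.08 * 471 / 8.7
   = 979.68 / 8.7
   = 112.61 m^3/s per cm.

112.61


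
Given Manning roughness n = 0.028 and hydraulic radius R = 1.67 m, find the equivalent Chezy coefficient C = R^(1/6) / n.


The Chezy coefficient relates to Manning's n through C = R^(1/6) / n.
R^(1/6) = 1.67^(1/6) = 1.08923.
C = 1.08923 / 0.028 = 38.9 m^(1/2)/s.

38.9


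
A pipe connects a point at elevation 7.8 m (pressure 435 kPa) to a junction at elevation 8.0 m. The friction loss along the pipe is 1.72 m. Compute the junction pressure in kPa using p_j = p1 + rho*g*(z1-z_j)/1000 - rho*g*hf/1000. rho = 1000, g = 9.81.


Junction pressure: p_j = p1 + rho*g*(z1 - z_j)/1000 - rho*g*hf/1000.
Elevation term = 1000*9.81*(7.8 - 8.0)/1000 = -1.962 kPa.
Friction term = 1000*9.81*1.72/1000 = 16.873 kPa.
p_j = 435 + -1.962 - 16.873 = 416.16 kPa.

416.16


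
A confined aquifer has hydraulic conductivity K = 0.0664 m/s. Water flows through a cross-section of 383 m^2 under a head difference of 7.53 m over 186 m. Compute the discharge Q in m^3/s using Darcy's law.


Darcy's law: Q = K * A * i, where i = dh/L.
Hydraulic gradient i = 7.53 / 186 = 0.040484.
Q = 0.0664 * 383 * 0.040484
  = 1.0296 m^3/s.

1.0296


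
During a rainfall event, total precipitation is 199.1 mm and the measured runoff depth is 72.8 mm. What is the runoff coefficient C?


The runoff coefficient C = runoff depth / rainfall depth.
C = 72.8 / 199.1
  = 0.3656.

0.3656


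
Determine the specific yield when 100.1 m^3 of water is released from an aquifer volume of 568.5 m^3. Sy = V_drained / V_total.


Specific yield Sy = Volume drained / Total volume.
Sy = 100.1 / 568.5
   = 0.1761.

0.1761


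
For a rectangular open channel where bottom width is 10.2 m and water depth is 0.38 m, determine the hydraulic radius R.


For a rectangular section:
Flow area A = b * y = 10.2 * 0.38 = 3.88 m^2.
Wetted perimeter P = b + 2y = 10.2 + 2*0.38 = 10.96 m.
Hydraulic radius R = A/P = 3.88 / 10.96 = 0.3536 m.

0.3536


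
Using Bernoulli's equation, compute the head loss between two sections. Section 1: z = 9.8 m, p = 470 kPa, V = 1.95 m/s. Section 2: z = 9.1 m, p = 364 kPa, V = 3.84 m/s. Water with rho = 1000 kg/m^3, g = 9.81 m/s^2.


Total head at each section: H = z + p/(rho*g) + V^2/(2g).
H1 = 9.8 + 470*1000/(1000*9.81) + 1.95^2/(2*9.81)
   = 9.8 + 47.91 + 0.1938
   = 57.904 m.
H2 = 9.1 + 364*1000/(1000*9.81) + 3.84^2/(2*9.81)
   = 9.1 + 37.105 + 0.7516
   = 46.957 m.
h_L = H1 - H2 = 57.904 - 46.957 = 10.948 m.

10.948


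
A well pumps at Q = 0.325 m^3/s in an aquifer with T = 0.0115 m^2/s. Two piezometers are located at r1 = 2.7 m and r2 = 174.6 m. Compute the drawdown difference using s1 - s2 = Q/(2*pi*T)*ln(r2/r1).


Thiem equation: s1 - s2 = Q/(2*pi*T) * ln(r2/r1).
ln(r2/r1) = ln(174.6/2.7) = 4.1692.
Q/(2*pi*T) = 0.325 / (2*pi*0.0115) = 0.325 / 0.0723 = 4.4979.
s1 - s2 = 4.4979 * 4.1692 = 18.7527 m.

18.7527


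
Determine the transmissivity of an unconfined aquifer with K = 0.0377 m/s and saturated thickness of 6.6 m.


Transmissivity is defined as T = K * h.
T = 0.0377 * 6.6
  = 0.2488 m^2/s.

0.2488


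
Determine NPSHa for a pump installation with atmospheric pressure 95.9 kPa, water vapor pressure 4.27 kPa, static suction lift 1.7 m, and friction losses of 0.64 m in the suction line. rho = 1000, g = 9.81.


NPSHa = p_atm/(rho*g) - z_s - hf_s - p_vap/(rho*g).
p_atm/(rho*g) = 95.9*1000 / (1000*9.81) = 9.776 m.
p_vap/(rho*g) = 4.27*1000 / (1000*9.81) = 0.435 m.
NPSHa = 9.776 - 1.7 - 0.64 - 0.435
      = 7.0 m.

7.0


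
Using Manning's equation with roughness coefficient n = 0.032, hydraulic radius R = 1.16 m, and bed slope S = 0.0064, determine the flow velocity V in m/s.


Manning's equation gives V = (1/n) * R^(2/3) * S^(1/2).
First, compute R^(2/3) = 1.16^(2/3) = 1.104.
Next, S^(1/2) = 0.0064^(1/2) = 0.08.
Then 1/n = 1/0.032 = 31.25.
V = 31.25 * 1.104 * 0.08 = 2.76 m/s.

2.76


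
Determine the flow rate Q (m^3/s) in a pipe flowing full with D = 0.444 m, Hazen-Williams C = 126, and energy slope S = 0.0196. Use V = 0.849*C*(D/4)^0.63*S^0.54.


For a full circular pipe, R = D/4 = 0.444/4 = 0.111 m.
V = 0.849 * 126 * 0.111^0.63 * 0.0196^0.54
  = 0.849 * 126 * 0.250353 * 0.119624
  = 3.2037 m/s.
Pipe area A = pi*D^2/4 = pi*0.444^2/4 = 0.1548 m^2.
Q = A * V = 0.1548 * 3.2037 = 0.496 m^3/s.

0.496


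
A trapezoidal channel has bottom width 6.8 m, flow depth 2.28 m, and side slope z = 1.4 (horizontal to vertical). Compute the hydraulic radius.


For a trapezoidal section with side slope z:
A = (b + z*y)*y = (6.8 + 1.4*2.28)*2.28 = 22.782 m^2.
P = b + 2*y*sqrt(1 + z^2) = 6.8 + 2*2.28*sqrt(1 + 1.4^2) = 14.645 m.
R = A/P = 22.782 / 14.645 = 1.5556 m.

1.5556


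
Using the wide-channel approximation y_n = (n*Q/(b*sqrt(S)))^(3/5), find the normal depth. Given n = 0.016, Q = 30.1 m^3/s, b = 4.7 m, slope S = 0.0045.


We use the wide-channel approximation y_n = (n*Q/(b*sqrt(S)))^(3/5).
sqrt(S) = sqrt(0.0045) = 0.067082.
Numerator: n*Q = 0.016 * 30.1 = 0.4816.
Denominator: b*sqrt(S) = 4.7 * 0.067082 = 0.315285.
arg = 1.5275.
y_n = 1.5275^(3/5) = 1.2894 m.

1.2894


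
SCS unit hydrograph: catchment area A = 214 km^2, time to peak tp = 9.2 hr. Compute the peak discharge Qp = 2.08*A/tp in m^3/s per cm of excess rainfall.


SCS formula: Qp = 2.08 * A / tp.
Qp = 2.08 * 214 / 9.2
   = 445.12 / 9.2
   = 48.38 m^3/s per cm.

48.38


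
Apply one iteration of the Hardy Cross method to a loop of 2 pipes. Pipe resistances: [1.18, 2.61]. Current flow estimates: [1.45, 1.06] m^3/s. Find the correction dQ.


Numerator terms (r*Q*|Q|): 1.18*1.45*|1.45| = 2.4809; 2.61*1.06*|1.06| = 2.9326.
Sum of numerator = 5.4135.
Denominator terms (r*|Q|): 1.18*|1.45| = 1.711; 2.61*|1.06| = 2.7666.
2 * sum of denominator = 2 * 4.4776 = 8.9552.
dQ = -5.4135 / 8.9552 = -0.6045 m^3/s.

-0.6045


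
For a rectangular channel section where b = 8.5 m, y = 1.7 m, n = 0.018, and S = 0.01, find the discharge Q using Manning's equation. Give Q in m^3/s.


For a rectangular channel, the cross-sectional area A = b * y = 8.5 * 1.7 = 14.45 m^2.
The wetted perimeter P = b + 2y = 8.5 + 2*1.7 = 11.9 m.
Hydraulic radius R = A/P = 14.45/11.9 = 1.2143 m.
Velocity V = (1/n)*R^(2/3)*S^(1/2) = (1/0.018)*1.2143^(2/3)*0.01^(1/2) = 6.3233 m/s.
Discharge Q = A * V = 14.45 * 6.3233 = 91.371 m^3/s.

91.371


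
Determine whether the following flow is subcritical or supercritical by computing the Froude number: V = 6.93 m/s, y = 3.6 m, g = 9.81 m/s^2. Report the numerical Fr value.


The Froude number is defined as Fr = V / sqrt(g*y).
g*y = 9.81 * 3.6 = 35.316.
sqrt(g*y) = sqrt(35.316) = 5.9427.
Fr = 6.93 / 5.9427 = 1.1661.
Since Fr > 1, the flow is supercritical.

1.1661


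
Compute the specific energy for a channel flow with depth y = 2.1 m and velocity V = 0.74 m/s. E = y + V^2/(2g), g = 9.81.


Specific energy E = y + V^2/(2g).
Velocity head = V^2/(2g) = 0.74^2 / (2*9.81) = 0.5476 / 19.62 = 0.0279 m.
E = 2.1 + 0.0279 = 2.1279 m.

2.1279


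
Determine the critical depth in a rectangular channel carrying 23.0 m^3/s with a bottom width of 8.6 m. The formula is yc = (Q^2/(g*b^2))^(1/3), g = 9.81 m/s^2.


Using yc = (Q^2 / (g * b^2))^(1/3):
Q^2 = 23.0^2 = 529.0.
g * b^2 = 9.81 * 8.6^2 = 9.81 * 73.96 = 725.55.
Q^2 / (g*b^2) = 529.0 / 725.55 = 0.7291.
yc = 0.7291^(1/3) = 0.9 m.

0.9


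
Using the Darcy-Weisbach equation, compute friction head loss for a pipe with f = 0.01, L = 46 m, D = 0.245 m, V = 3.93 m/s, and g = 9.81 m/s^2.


Darcy-Weisbach equation: h_f = f * (L/D) * V^2/(2g).
f * L/D = 0.01 * 46/0.245 = 1.8776.
V^2/(2g) = 3.93^2 / (2*9.81) = 15.4449 / 19.62 = 0.7872 m.
h_f = 1.8776 * 0.7872 = 1.478 m.

1.478


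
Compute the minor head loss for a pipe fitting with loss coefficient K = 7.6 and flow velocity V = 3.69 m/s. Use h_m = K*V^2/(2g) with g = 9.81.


Minor loss formula: h_m = K * V^2/(2g).
V^2 = 3.69^2 = 13.6161.
V^2/(2g) = 13.6161 / 19.62 = 0.694 m.
h_m = 7.6 * 0.694 = 5.2743 m.

5.2743


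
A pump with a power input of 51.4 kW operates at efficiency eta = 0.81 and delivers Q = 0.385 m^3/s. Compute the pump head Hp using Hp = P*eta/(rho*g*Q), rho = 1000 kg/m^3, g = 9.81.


Pump head formula: Hp = P * eta / (rho * g * Q).
Numerator: P * eta = 51.4 * 1000 * 0.81 = 41634.0 W.
Denominator: rho * g * Q = 1000 * 9.81 * 0.385 = 3776.85.
Hp = 41634.0 / 3776.85 = 11.02 m.

11.02


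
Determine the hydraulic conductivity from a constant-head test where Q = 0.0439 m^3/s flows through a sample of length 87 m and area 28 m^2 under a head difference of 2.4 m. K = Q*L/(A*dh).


From K = Q*L / (A*dh):
Numerator: Q*L = 0.0439 * 87 = 3.8193.
Denominator: A*dh = 28 * 2.4 = 67.2.
K = 3.8193 / 67.2 = 0.056835 m/s.

0.056835


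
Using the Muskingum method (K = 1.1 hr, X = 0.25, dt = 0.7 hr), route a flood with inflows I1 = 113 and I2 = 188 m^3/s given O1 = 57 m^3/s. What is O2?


Muskingum coefficients:
denom = 2*K*(1-X) + dt = 2*1.1*(1-0.25) + 0.7 = 2.35.
C0 = (dt - 2*K*X)/denom = (0.7 - 2*1.1*0.25)/2.35 = 0.0638.
C1 = (dt + 2*K*X)/denom = (0.7 + 2*1.1*0.25)/2.35 = 0.5319.
C2 = (2*K*(1-X) - dt)/denom = 0.4043.
O2 = C0*I2 + C1*I1 + C2*O1
   = 0.0638*188 + 0.5319*113 + 0.4043*57
   = 95.15 m^3/s.

95.15


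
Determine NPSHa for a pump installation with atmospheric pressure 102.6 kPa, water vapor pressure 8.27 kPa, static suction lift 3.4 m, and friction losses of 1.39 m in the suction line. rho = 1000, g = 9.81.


NPSHa = p_atm/(rho*g) - z_s - hf_s - p_vap/(rho*g).
p_atm/(rho*g) = 102.6*1000 / (1000*9.81) = 10.459 m.
p_vap/(rho*g) = 8.27*1000 / (1000*9.81) = 0.843 m.
NPSHa = 10.459 - 3.4 - 1.39 - 0.843
      = 4.83 m.

4.83


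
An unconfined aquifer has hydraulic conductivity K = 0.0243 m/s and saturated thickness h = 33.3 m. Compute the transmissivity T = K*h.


Transmissivity is defined as T = K * h.
T = 0.0243 * 33.3
  = 0.8092 m^2/s.

0.8092


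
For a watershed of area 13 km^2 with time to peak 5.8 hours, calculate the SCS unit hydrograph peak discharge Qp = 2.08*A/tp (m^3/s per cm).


SCS formula: Qp = 2.08 * A / tp.
Qp = 2.08 * 13 / 5.8
   = 27.04 / 5.8
   = 4.66 m^3/s per cm.

4.66


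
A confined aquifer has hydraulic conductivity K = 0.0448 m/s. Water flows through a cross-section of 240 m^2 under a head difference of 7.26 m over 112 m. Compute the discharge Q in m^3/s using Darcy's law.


Darcy's law: Q = K * A * i, where i = dh/L.
Hydraulic gradient i = 7.26 / 112 = 0.064821.
Q = 0.0448 * 240 * 0.064821
  = 0.697 m^3/s.

0.697


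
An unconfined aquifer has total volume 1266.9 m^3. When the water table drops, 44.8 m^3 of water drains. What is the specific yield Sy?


Specific yield Sy = Volume drained / Total volume.
Sy = 44.8 / 1266.9
   = 0.0354.

0.0354


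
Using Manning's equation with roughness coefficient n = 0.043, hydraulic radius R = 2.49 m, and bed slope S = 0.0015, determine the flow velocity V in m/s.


Manning's equation gives V = (1/n) * R^(2/3) * S^(1/2).
First, compute R^(2/3) = 2.49^(2/3) = 1.8371.
Next, S^(1/2) = 0.0015^(1/2) = 0.03873.
Then 1/n = 1/0.043 = 23.26.
V = 23.26 * 1.8371 * 0.03873 = 1.6547 m/s.

1.6547


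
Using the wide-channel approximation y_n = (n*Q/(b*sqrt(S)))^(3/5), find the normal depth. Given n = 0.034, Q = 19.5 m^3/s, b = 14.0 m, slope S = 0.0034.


We use the wide-channel approximation y_n = (n*Q/(b*sqrt(S)))^(3/5).
sqrt(S) = sqrt(0.0034) = 0.05831.
Numerator: n*Q = 0.034 * 19.5 = 0.663.
Denominator: b*sqrt(S) = 14.0 * 0.05831 = 0.81634.
arg = 0.8122.
y_n = 0.8122^(3/5) = 0.8826 m.

0.8826


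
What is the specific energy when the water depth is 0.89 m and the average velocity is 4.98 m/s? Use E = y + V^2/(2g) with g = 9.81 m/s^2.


Specific energy E = y + V^2/(2g).
Velocity head = V^2/(2g) = 4.98^2 / (2*9.81) = 24.8004 / 19.62 = 1.264 m.
E = 0.89 + 1.264 = 2.154 m.

2.154


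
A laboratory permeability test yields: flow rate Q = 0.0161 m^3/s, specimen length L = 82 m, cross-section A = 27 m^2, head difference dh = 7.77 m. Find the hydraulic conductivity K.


From K = Q*L / (A*dh):
Numerator: Q*L = 0.0161 * 82 = 1.3202.
Denominator: A*dh = 27 * 7.77 = 209.79.
K = 1.3202 / 209.79 = 0.006293 m/s.

0.006293


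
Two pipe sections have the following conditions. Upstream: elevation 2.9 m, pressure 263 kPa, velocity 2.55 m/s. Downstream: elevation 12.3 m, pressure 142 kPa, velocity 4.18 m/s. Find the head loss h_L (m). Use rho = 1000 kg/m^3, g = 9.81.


Total head at each section: H = z + p/(rho*g) + V^2/(2g).
H1 = 2.9 + 263*1000/(1000*9.81) + 2.55^2/(2*9.81)
   = 2.9 + 26.809 + 0.3314
   = 30.041 m.
H2 = 12.3 + 142*1000/(1000*9.81) + 4.18^2/(2*9.81)
   = 12.3 + 14.475 + 0.8905
   = 27.666 m.
h_L = H1 - H2 = 30.041 - 27.666 = 2.375 m.

2.375


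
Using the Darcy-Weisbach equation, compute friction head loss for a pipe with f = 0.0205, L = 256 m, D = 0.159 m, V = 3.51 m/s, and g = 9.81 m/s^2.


Darcy-Weisbach equation: h_f = f * (L/D) * V^2/(2g).
f * L/D = 0.0205 * 256/0.159 = 33.0063.
V^2/(2g) = 3.51^2 / (2*9.81) = 12.3201 / 19.62 = 0.6279 m.
h_f = 33.0063 * 0.6279 = 20.726 m.

20.726


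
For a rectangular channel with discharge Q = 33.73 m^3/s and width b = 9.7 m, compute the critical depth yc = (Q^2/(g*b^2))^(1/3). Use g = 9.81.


Using yc = (Q^2 / (g * b^2))^(1/3):
Q^2 = 33.73^2 = 1137.71.
g * b^2 = 9.81 * 9.7^2 = 9.81 * 94.09 = 923.02.
Q^2 / (g*b^2) = 1137.71 / 923.02 = 1.2326.
yc = 1.2326^(1/3) = 1.0722 m.

1.0722


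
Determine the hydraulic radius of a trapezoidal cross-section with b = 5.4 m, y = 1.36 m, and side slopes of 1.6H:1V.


For a trapezoidal section with side slope z:
A = (b + z*y)*y = (5.4 + 1.6*1.36)*1.36 = 10.303 m^2.
P = b + 2*y*sqrt(1 + z^2) = 5.4 + 2*1.36*sqrt(1 + 1.6^2) = 10.532 m.
R = A/P = 10.303 / 10.532 = 0.9783 m.

0.9783


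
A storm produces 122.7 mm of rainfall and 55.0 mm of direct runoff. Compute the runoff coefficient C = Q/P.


The runoff coefficient C = runoff depth / rainfall depth.
C = 55.0 / 122.7
  = 0.4482.

0.4482


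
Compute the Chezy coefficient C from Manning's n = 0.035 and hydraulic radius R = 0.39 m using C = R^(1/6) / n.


The Chezy coefficient relates to Manning's n through C = R^(1/6) / n.
R^(1/6) = 0.39^(1/6) = 0.85476.
C = 0.85476 / 0.035 = 24.42 m^(1/2)/s.

24.42


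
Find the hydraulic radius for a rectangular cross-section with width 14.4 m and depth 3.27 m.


For a rectangular section:
Flow area A = b * y = 14.4 * 3.27 = 47.09 m^2.
Wetted perimeter P = b + 2y = 14.4 + 2*3.27 = 20.94 m.
Hydraulic radius R = A/P = 47.09 / 20.94 = 2.2487 m.

2.2487


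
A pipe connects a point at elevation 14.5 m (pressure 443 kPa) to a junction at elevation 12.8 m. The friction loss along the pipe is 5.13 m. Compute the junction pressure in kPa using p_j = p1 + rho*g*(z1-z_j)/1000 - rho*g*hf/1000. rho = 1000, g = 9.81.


Junction pressure: p_j = p1 + rho*g*(z1 - z_j)/1000 - rho*g*hf/1000.
Elevation term = 1000*9.81*(14.5 - 12.8)/1000 = 16.677 kPa.
Friction term = 1000*9.81*5.13/1000 = 50.325 kPa.
p_j = 443 + 16.677 - 50.325 = 409.35 kPa.

409.35


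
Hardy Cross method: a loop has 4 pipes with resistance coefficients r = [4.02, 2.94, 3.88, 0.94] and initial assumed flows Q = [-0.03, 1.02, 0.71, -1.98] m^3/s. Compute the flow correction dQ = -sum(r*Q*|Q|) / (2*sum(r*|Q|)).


Numerator terms (r*Q*|Q|): 4.02*-0.03*|-0.03| = -0.0036; 2.94*1.02*|1.02| = 3.0588; 3.88*0.71*|0.71| = 1.9559; 0.94*-1.98*|-1.98| = -3.6852.
Sum of numerator = 1.3259.
Denominator terms (r*|Q|): 4.02*|-0.03| = 0.1206; 2.94*|1.02| = 2.9988; 3.88*|0.71| = 2.7548; 0.94*|-1.98| = 1.8612.
2 * sum of denominator = 2 * 7.7354 = 15.4708.
dQ = -1.3259 / 15.4708 = -0.0857 m^3/s.

-0.0857


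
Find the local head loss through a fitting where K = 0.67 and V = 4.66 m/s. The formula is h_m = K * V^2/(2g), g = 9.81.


Minor loss formula: h_m = K * V^2/(2g).
V^2 = 4.66^2 = 21.7156.
V^2/(2g) = 21.7156 / 19.62 = 1.1068 m.
h_m = 0.67 * 1.1068 = 0.7416 m.

0.7416


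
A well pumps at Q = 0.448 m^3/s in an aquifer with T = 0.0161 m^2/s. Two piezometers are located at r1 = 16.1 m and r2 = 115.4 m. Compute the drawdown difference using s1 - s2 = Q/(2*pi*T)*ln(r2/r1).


Thiem equation: s1 - s2 = Q/(2*pi*T) * ln(r2/r1).
ln(r2/r1) = ln(115.4/16.1) = 1.9696.
Q/(2*pi*T) = 0.448 / (2*pi*0.0161) = 0.448 / 0.1012 = 4.4287.
s1 - s2 = 4.4287 * 1.9696 = 8.7226 m.

8.7226


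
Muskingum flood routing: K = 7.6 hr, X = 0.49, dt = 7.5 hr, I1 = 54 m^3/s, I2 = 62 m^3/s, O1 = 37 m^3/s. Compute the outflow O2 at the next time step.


Muskingum coefficients:
denom = 2*K*(1-X) + dt = 2*7.6*(1-0.49) + 7.5 = 15.252.
C0 = (dt - 2*K*X)/denom = (7.5 - 2*7.6*0.49)/15.252 = 0.0034.
C1 = (dt + 2*K*X)/denom = (7.5 + 2*7.6*0.49)/15.252 = 0.9801.
C2 = (2*K*(1-X) - dt)/denom = 0.0165.
O2 = C0*I2 + C1*I1 + C2*O1
   = 0.0034*62 + 0.9801*54 + 0.0165*37
   = 53.75 m^3/s.

53.75
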